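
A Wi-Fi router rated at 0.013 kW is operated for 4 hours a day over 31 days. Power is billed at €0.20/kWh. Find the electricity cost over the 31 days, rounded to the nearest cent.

€0.32

Runtime = 4 h/day × 31 days = 124 h
Energy = 0.013 kW × 124 h = 1.612 kWh
Cost = 1.612 kWh × €0.20/kWh = €0.32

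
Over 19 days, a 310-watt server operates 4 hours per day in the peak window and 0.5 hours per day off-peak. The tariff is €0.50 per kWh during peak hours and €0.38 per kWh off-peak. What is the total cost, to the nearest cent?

Peak energy = 0.31 kW × 4 h × 19 = 23.56 kWh
Off-peak energy = 0.31 kW × 0.5 h × 19 = 2.945 kWh
Cost = 23.56 × €0.50 + 2.945 × €0.38 = €11.78 + €1.1191 = €12.90

€12.90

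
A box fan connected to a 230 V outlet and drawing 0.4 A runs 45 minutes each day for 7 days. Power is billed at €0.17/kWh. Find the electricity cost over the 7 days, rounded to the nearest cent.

€0.08

Power = 0.4 A × 230 V = 92 W = 0.092 kW
Runtime = 45 min × 7 = 315 min = 5.25 h
Energy = 0.092 kW × 5.25 h = 0.483 kWh
Cost = 0.483 kWh × €0.17/kWh = €0.08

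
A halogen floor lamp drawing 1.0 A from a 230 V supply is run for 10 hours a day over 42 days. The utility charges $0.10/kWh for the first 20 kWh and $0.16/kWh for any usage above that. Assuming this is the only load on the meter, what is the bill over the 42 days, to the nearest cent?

Power = 1.0 A × 230 V = 230 W = 0.23 kW
Runtime = 10 h/day × 42 days = 420 h
Energy = 0.23 kW × 420 h = 96.6 kWh
Tier 1 (0–20 kWh): 20 × $0.10 = $2
Above 20 kWh: 76.6 × $0.16 = $12.256
Bill = $14.26

$14.26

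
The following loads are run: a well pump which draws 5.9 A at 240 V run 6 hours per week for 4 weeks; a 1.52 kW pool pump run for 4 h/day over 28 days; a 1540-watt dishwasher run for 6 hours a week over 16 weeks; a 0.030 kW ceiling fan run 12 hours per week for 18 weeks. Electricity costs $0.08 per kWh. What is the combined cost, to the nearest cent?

well pump: Power = 5.9 A × 240 V = 1416 W = 1.416 kW
well pump: Runtime = 6 h/week × 4 weeks = 24 h
well pump: 1.416 kW × 24 h = 33.984 kWh
pool pump: Runtime = 4 h/day × 28 days = 112 h
pool pump: 1.52 kW × 112 h = 170.24 kWh
dishwasher: Runtime = 6 h/week × 16 weeks = 96 h
dishwasher: 1.54 kW × 96 h = 147.84 kWh
ceiling fan: Runtime = 12 h/week × 18 weeks = 216 h
ceiling fan: 0.03 kW × 216 h = 6.48 kWh
Total energy = 358.544 kWh
Cost = 358.544 × $0.08 = $28.68

$28.68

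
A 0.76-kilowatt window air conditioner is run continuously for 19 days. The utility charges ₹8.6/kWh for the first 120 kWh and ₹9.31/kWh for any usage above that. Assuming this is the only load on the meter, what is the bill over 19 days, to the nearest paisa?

Runtime = 24 h × 19 = 456 h
Energy = 0.76 kW × 456 h = 346.56 kWh
Tier 1 (0–120 kWh): 120 × ₹8.6 = ₹1032
Above 120 kWh: 226.56 × ₹9.31 = ₹2109.2736
Bill = ₹3141.27

₹3141.27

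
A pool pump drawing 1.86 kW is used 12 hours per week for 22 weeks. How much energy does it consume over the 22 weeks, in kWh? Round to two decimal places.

Runtime = 12 h/week × 22 weeks = 264 h
Energy = 1.86 kW × 264 h = 491.04 kWh

491.04 kWh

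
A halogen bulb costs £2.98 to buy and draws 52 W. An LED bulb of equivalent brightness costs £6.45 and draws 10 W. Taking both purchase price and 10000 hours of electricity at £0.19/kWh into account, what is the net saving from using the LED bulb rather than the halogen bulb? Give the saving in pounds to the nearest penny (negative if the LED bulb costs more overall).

£76.33

halogen bulb: £2.98 + (52/1000) kW × 10000 h × £0.19 = £2.98 + £98.8 = £101.78
LED bulb: £6.45 + (10/1000) kW × 10000 h × £0.19 = £6.45 + £19 = £25.45
Saving = £101.78 − £25.45 = £76.33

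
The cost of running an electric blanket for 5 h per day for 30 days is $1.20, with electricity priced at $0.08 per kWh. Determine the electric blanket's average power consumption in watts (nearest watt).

Energy = $1.20 ÷ $0.08/kWh = 15 kWh
Runtime = 5 h/day × 30 days = 150 h
Power = 15 kWh ÷ 150 h = 0.1 kW = 100 W

100 W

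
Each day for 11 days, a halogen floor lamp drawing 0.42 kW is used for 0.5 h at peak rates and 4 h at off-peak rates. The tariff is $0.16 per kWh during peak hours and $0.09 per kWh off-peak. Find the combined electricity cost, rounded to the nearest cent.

$2.03

Peak energy = 0.42 kW × 0.5 h × 11 = 2.31 kWh
Off-peak energy = 0.42 kW × 4 h × 11 = 18.48 kWh
Cost = 2.31 × $0.16 + 18.48 × $0.09 = $0.3696 + $1.6632 = $2.03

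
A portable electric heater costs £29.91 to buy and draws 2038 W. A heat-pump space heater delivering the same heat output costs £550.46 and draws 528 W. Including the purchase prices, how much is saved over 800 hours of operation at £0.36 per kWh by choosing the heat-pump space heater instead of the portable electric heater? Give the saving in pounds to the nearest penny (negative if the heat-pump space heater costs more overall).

portable electric heater: £29.91 + (2038/1000) kW × 800 h × £0.36 = £29.91 + £586.944 = £616.854
heat-pump space heater: £550.46 + (528/1000) kW × 800 h × £0.36 = £550.46 + £152.064 = £702.524
Saving = £616.854 − £702.524 = −£85.67

-£85.67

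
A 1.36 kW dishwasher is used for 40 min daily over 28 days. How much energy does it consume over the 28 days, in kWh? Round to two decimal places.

Runtime = 40 min × 28 = 1120 min = 18.666666… h
Energy = 1.36 kW × 18.666666… h = 25.386666… kWh ≈ 25.39 kWh

25.39 kWh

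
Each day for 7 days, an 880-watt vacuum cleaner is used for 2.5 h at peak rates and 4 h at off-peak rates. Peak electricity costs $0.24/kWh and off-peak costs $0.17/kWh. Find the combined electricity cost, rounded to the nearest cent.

Peak energy = 0.88 kW × 2.5 h × 7 = 15.4 kWh
Off-peak energy = 0.88 kW × 4 h × 7 = 24.64 kWh
Cost = 15.4 × $0.24 + 24.64 × $0.17 = $3.696 + $4.1888 = $7.88

$7.88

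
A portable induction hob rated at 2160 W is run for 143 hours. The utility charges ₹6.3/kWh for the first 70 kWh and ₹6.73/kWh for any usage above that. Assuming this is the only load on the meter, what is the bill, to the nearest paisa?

₹2048.66

Energy = 2.16 kW × 143 h = 308.88 kWh
Tier 1 (0–70 kWh): 70 × ₹6.3 = ₹441
Above 70 kWh: 238.88 × ₹6.73 = ₹1607.6624
Bill = ₹2048.66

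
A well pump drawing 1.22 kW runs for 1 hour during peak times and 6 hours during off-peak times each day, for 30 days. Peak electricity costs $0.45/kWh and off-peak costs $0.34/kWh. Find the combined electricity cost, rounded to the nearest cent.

$91.13

Peak energy = 1.22 kW × 1 h × 30 = 36.6 kWh
Off-peak energy = 1.22 kW × 6 h × 30 = 219.6 kWh
Cost = 36.6 × $0.45 + 219.6 × $0.34 = $16.47 + $74.664 = $91.13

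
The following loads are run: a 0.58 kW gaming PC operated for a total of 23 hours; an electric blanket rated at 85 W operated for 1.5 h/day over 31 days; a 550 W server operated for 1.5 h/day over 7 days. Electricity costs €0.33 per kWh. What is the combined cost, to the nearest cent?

gaming PC: 0.58 kW × 23 h = 13.34 kWh
electric blanket: Runtime = 1.5 h/day × 31 days = 46.5 h
electric blanket: 0.085 kW × 46.5 h = 3.9525 kWh
server: Runtime = 1.5 h/day × 7 days = 10.5 h
server: 0.55 kW × 10.5 h = 5.775 kWh
Total energy = 23.0675 kWh
Cost = 23.0675 × €0.33 = €7.61

€7.61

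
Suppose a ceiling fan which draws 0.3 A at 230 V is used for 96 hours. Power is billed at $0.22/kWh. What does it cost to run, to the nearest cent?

Power = 0.3 A × 230 V = 69 W = 0.069 kW
Energy = 0.069 kW × 96 h = 6.624 kWh
Cost = 6.624 kWh × $0.22/kWh = $1.46

$1.46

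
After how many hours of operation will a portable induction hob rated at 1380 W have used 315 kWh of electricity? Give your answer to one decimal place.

Hours = 315 kWh ÷ 1.38 kW = 228.3 h

228.3 h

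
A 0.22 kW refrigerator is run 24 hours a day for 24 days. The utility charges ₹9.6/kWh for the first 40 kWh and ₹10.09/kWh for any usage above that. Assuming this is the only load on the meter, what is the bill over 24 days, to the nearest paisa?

Runtime = 24 h × 24 = 576 h
Energy = 0.22 kW × 576 h = 126.72 kWh
Tier 1 (0–40 kWh): 40 × ₹9.6 = ₹384
Above 40 kWh: 86.72 × ₹10.09 = ₹875.0048
Bill = ₹1259.00

₹1259.00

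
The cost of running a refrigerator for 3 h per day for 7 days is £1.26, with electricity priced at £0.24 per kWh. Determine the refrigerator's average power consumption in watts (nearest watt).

Energy = £1.26 ÷ £0.24/kWh = 5.25 kWh
Runtime = 3 h/day × 7 days = 21 h
Power = 5.25 kWh ÷ 21 h = 0.25 kW = 250 W

250 W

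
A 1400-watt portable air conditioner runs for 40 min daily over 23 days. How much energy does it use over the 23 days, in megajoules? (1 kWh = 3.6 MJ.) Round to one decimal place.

Runtime = 40 min × 23 = 920 min = 15.333333… h
Energy = 1.4 kW × 15.333333… h = 21.466666… kWh
= 21.466666… × 3.6 MJ = 77.3 MJ

77.3 MJ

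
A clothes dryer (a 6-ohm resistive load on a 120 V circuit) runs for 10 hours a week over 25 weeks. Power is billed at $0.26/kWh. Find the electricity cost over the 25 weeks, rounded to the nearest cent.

$156.00

Power = V²/R = 120²/6 = 2400 W = 2.4 kW
Runtime = 10 h/week × 25 weeks = 250 h
Energy = 2.4 kW × 250 h = 600 kWh
Cost = 600 kWh × $0.26/kWh = $156.00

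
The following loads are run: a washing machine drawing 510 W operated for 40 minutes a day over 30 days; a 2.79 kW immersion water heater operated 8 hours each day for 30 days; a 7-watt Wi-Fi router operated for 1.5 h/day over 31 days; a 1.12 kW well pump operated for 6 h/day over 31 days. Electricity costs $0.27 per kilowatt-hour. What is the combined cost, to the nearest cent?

$239.88

washing machine: Runtime = 40 min × 30 = 1200 min = 20 h
washing machine: 0.51 kW × 20 h = 10.2 kWh
immersion water heater: Runtime = 8 h/day × 30 days = 240 h
immersion water heater: 2.79 kW × 240 h = 669.6 kWh
Wi-Fi router: Runtime = 1.5 h/day × 31 days = 46.5 h
Wi-Fi router: 0.007 kW × 46.5 h = 0.3255 kWh
well pump: Runtime = 6 h/day × 31 days = 186 h
well pump: 1.12 kW × 186 h = 208.32 kWh
Total energy = 888.4455 kWh
Cost = 888.4455 × $0.27 = $239.88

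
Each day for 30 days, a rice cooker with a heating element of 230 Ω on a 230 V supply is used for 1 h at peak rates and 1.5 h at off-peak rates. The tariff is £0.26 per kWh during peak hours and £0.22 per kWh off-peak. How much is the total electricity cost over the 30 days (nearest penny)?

Power = V²/R = 230²/230 = 230 W = 0.23 kW
Peak energy = 0.23 kW × 1 h × 30 = 6.9 kWh
Off-peak energy = 0.23 kW × 1.5 h × 30 = 10.35 kWh
Cost = 6.9 × £0.26 + 10.35 × £0.22 = £1.794 + £2.277 = £4.07

£4.07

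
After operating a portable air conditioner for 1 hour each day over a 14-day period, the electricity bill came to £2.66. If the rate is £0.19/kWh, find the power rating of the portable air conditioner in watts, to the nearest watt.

Energy = £2.66 ÷ £0.19/kWh = 14 kWh
Runtime = 1 h/day × 14 days = 14 h
Power = 14 kWh ÷ 14 h = 1 kW = 1000 W

1000 W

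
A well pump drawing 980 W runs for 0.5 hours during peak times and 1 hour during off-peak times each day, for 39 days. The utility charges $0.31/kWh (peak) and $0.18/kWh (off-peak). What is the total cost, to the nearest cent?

Peak energy = 0.98 kW × 0.5 h × 39 = 19.11 kWh
Off-peak energy = 0.98 kW × 1 h × 39 = 38.22 kWh
Cost = 19.11 × $0.31 + 38.22 × $0.18 = $5.9241 + $6.8796 = $12.80

$12.80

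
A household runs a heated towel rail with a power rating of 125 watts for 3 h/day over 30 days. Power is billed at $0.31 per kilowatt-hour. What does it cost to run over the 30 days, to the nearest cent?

Runtime = 3 h/day × 30 days = 90 h
Energy = 0.125 kW × 90 h = 11.25 kWh
Cost = 11.25 kWh × $0.31/kWh = $3.49

$3.49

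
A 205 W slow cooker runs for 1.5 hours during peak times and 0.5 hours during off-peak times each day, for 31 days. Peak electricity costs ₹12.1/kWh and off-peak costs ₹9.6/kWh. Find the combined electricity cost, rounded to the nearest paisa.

₹145.85

Peak energy = 0.205 kW × 1.5 h × 31 = 9.5325 kWh
Off-peak energy = 0.205 kW × 0.5 h × 31 = 3.1775 kWh
Cost = 9.5325 × ₹12.1 + 3.1775 × ₹9.6 = ₹115.34325 + ₹30.504 = ₹145.85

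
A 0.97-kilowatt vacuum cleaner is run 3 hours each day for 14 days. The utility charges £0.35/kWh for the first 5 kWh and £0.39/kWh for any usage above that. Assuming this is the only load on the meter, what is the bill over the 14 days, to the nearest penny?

Runtime = 3 h/day × 14 days = 42 h
Energy = 0.97 kW × 42 h = 40.74 kWh
Tier 1 (0–5 kWh): 5 × £0.35 = £1.75
Above 5 kWh: 35.74 × £0.39 = £13.9386
Bill = £15.69

£15.69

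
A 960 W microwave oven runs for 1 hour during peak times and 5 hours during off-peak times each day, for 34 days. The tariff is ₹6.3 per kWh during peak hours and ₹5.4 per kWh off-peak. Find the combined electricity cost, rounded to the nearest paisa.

₹1086.91

Peak energy = 0.96 kW × 1 h × 34 = 32.64 kWh
Off-peak energy = 0.96 kW × 5 h × 34 = 163.2 kWh
Cost = 32.64 × ₹6.3 + 163.2 × ₹5.4 = ₹205.632 + ₹881.28 = ₹1086.91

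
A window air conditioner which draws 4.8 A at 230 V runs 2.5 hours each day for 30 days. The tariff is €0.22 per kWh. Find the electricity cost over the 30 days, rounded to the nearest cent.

Power = 4.8 A × 230 V = 1104 W = 1.104 kW
Runtime = 2.5 h/day × 30 days = 75 h
Energy = 1.104 kW × 75 h = 82.8 kWh
Cost = 82.8 kWh × €0.22/kWh = €18.22

€18.22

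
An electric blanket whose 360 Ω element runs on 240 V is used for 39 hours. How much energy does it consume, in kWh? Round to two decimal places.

Power = V²/R = 240²/360 = 160 W = 0.16 kW
Energy = 0.16 kW × 39 h = 6.24 kWh

6.24 kWh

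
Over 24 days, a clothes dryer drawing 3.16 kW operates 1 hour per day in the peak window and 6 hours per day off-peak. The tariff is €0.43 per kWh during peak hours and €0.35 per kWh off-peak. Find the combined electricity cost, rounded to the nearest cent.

Peak energy = 3.16 kW × 1 h × 24 = 75.84 kWh
Off-peak energy = 3.16 kW × 6 h × 24 = 455.04 kWh
Cost = 75.84 × €0.43 + 455.04 × €0.35 = €32.6112 + €159.264 = €191.88

€191.88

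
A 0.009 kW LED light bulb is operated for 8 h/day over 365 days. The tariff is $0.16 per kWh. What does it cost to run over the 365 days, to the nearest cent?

Runtime = 8 h/day × 365 days = 2920 h
Energy = 0.009 kW × 2920 h = 26.28 kWh
Cost = 26.28 kWh × $0.16/kWh = $4.20

$4.20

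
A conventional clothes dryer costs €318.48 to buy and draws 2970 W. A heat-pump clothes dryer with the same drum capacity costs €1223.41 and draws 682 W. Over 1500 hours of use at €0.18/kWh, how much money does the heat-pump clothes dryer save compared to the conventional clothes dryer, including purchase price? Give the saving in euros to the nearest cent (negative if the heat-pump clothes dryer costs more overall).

conventional clothes dryer: €318.48 + (2970/1000) kW × 1500 h × €0.18 = €318.48 + €801.9 = €1120.38
heat-pump clothes dryer: €1223.41 + (682/1000) kW × 1500 h × €0.18 = €1223.41 + €184.14 = €1407.55
Saving = €1120.38 − €1407.55 = −€287.17

-€287.17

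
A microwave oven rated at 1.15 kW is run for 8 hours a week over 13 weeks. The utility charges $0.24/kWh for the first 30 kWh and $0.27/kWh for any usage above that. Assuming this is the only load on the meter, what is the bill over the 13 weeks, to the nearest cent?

$31.39

Runtime = 8 h/week × 13 weeks = 104 h
Energy = 1.15 kW × 104 h = 119.6 kWh
Tier 1 (0–30 kWh): 30 × $0.24 = $7.2
Above 30 kWh: 89.6 × $0.27 = $24.192
Bill = $31.39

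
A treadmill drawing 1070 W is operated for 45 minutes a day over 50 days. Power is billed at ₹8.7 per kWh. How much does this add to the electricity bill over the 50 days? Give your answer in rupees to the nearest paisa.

₹349.09

Runtime = 45 min × 50 = 2250 min = 37.5 h
Energy = 1.07 kW × 37.5 h = 40.125 kWh
Cost = 40.125 kWh × ₹8.7/kWh = ₹349.09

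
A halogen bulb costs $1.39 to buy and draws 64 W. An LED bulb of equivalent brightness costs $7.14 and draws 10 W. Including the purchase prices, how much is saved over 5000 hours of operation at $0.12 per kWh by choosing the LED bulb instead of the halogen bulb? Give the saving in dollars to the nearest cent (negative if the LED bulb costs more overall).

halogen bulb: $1.39 + (64/1000) kW × 5000 h × $0.12 = $1.39 + $38.4 = $39.79
LED bulb: $7.14 + (10/1000) kW × 5000 h × $0.12 = $7.14 + $6 = $13.14
Saving = $39.79 − $13.14 = $26.65

$26.65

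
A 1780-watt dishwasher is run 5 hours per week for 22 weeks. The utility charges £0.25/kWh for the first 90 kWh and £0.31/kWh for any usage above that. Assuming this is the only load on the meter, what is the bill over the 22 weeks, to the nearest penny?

£55.30

Runtime = 5 h/week × 22 weeks = 110 h
Energy = 1.78 kW × 110 h = 195.8 kWh
Tier 1 (0–90 kWh): 90 × £0.25 = £22.5
Above 90 kWh: 105.8 × £0.31 = £32.798
Bill = £55.30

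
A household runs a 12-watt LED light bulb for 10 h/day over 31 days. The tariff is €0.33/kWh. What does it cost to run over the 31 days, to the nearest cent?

€1.23

Runtime = 10 h/day × 31 days = 310 h
Energy = 0.012 kW × 310 h = 3.72 kWh
Cost = 3.72 kWh × €0.33/kWh = €1.23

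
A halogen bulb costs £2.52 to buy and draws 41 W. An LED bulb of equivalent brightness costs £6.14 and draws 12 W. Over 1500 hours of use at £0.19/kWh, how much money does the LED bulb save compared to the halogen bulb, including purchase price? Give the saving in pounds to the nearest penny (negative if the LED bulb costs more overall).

halogen bulb: £2.52 + (41/1000) kW × 1500 h × £0.19 = £2.52 + £11.685 = £14.205
LED bulb: £6.14 + (12/1000) kW × 1500 h × £0.19 = £6.14 + £3.42 = £9.56
Saving = £14.205 − £9.56 = £4.645 → £4.65

£4.65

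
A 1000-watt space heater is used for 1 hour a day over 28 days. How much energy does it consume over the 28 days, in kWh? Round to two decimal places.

28.00 kWh

Runtime = 1 h/day × 28 days = 28 h
Energy = 1 kW × 28 h = 28 kWh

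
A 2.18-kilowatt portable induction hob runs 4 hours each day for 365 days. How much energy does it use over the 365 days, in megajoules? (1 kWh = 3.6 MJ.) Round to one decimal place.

11458.1 MJ

Runtime = 4 h/day × 365 days = 1460 h
Energy = 2.18 kW × 1460 h = 3182.8 kWh
= 3182.8 × 3.6 MJ = 11458.1 MJ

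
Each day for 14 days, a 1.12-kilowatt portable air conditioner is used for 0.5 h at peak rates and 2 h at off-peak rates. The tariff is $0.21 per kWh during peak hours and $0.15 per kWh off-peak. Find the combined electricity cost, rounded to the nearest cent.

Peak energy = 1.12 kW × 0.5 h × 14 = 7.84 kWh
Off-peak energy = 1.12 kW × 2 h × 14 = 31.36 kWh
Cost = 7.84 × $0.21 + 31.36 × $0.15 = $1.6464 + $4.704 = $6.35

$6.35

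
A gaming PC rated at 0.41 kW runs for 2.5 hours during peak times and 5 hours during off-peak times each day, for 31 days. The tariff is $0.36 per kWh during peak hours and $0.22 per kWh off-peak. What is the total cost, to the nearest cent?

Peak energy = 0.41 kW × 2.5 h × 31 = 31.775 kWh
Off-peak energy = 0.41 kW × 5 h × 31 = 63.55 kWh
Cost = 31.775 × $0.36 + 63.55 × $0.22 = $11.439 + $13.981 = $25.42

$25.42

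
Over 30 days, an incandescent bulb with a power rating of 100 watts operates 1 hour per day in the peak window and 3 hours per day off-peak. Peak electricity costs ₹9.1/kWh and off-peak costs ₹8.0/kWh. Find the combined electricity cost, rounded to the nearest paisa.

₹99.30

Peak energy = 0.1 kW × 1 h × 30 = 3 kWh
Off-peak energy = 0.1 kW × 3 h × 30 = 9 kWh
Cost = 3 × ₹9.1 + 9 × ₹8.0 = ₹27.3 + ₹72 = ₹99.30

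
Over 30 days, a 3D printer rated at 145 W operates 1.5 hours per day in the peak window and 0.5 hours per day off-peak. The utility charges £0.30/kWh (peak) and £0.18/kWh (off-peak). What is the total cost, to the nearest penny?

£2.35

Peak energy = 0.145 kW × 1.5 h × 30 = 6.525 kWh
Off-peak energy = 0.145 kW × 0.5 h × 30 = 2.175 kWh
Cost = 6.525 × £0.30 + 2.175 × £0.18 = £1.9575 + £0.3915 = £2.35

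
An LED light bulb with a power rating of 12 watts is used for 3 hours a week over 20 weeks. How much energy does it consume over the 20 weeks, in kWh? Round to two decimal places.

0.72 kWh

Runtime = 3 h/week × 20 weeks = 60 h
Energy = 0.012 kW × 60 h = 0.72 kWh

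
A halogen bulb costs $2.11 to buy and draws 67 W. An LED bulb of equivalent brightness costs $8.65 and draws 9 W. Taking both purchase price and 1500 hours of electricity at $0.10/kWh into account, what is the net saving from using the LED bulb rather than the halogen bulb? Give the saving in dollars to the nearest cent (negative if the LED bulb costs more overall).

halogen bulb: $2.11 + (67/1000) kW × 1500 h × $0.10 = $2.11 + $10.05 = $12.16
LED bulb: $8.65 + (9/1000) kW × 1500 h × $0.10 = $8.65 + $1.35 = $10
Saving = $12.16 − $10 = $2.16

$2.16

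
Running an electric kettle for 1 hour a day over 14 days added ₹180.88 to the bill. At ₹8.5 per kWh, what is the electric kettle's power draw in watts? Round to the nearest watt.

1520 W

Energy = ₹180.88 ÷ ₹8.5/kWh = 21.28 kWh
Runtime = 1 h/day × 14 days = 14 h
Power = 21.28 kWh ÷ 14 h = 1.52 kW = 1520 W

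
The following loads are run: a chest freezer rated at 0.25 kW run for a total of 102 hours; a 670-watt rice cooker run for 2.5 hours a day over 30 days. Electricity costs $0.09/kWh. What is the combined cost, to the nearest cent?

chest freezer: 0.25 kW × 102 h = 25.5 kWh
rice cooker: Runtime = 2.5 h/day × 30 days = 75 h
rice cooker: 0.67 kW × 75 h = 50.25 kWh
Total energy = 75.75 kWh
Cost = 75.75 × $0.09 = $6.82

$6.82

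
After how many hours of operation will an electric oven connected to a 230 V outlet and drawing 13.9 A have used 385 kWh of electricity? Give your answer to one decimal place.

120.4 h

Power = 13.9 A × 230 V = 3197 W = 3.197 kW
Hours = 385 kWh ÷ 3.197 kW = 120.4 h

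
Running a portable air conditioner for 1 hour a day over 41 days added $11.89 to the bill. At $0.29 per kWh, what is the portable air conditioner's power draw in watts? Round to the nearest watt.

Energy = $11.89 ÷ $0.29/kWh = 41 kWh
Runtime = 1 h/day × 41 days = 41 h
Power = 41 kWh ÷ 41 h = 1 kW = 1000 W

1000 W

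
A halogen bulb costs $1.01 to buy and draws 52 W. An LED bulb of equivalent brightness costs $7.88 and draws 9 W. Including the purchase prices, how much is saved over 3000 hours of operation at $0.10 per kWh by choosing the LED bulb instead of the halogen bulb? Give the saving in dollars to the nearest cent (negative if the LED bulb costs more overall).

halogen bulb: $1.01 + (52/1000) kW × 3000 h × $0.10 = $1.01 + $15.6 = $16.61
LED bulb: $7.88 + (9/1000) kW × 3000 h × $0.10 = $7.88 + $2.7 = $10.58
Saving = $16.61 − $10.58 = $6.03

$6.03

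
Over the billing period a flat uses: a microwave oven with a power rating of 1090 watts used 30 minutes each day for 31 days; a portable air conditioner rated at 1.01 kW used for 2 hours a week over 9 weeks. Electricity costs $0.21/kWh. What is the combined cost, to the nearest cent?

$7.37

microwave oven: Runtime = 30 min × 31 = 930 min = 15.5 h
microwave oven: 1.09 kW × 15.5 h = 16.895 kWh
portable air conditioner: Runtime = 2 h/week × 9 weeks = 18 h
portable air conditioner: 1.01 kW × 18 h = 18.18 kWh
Total energy = 35.075 kWh
Cost = 35.075 × $0.21 = $7.37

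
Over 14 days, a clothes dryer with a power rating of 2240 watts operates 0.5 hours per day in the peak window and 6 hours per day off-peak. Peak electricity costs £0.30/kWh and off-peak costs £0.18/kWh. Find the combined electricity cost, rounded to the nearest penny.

£38.57

Peak energy = 2.24 kW × 0.5 h × 14 = 15.68 kWh
Off-peak energy = 2.24 kW × 6 h × 14 = 188.16 kWh
Cost = 15.68 × £0.30 + 188.16 × £0.18 = £4.704 + £33.8688 = £38.57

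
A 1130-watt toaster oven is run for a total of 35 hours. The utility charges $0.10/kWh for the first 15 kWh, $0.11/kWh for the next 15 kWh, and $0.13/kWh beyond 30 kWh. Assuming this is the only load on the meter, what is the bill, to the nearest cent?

Energy = 1.13 kW × 35 h = 39.55 kWh
Tier 1 (0–15 kWh): 15 × $0.10 = $1.5
Tier 2 (15–30 kWh): 15 × $0.11 = $1.65
Above 30 kWh: 9.55 × $0.13 = $1.2415
Bill = $4.39

$4.39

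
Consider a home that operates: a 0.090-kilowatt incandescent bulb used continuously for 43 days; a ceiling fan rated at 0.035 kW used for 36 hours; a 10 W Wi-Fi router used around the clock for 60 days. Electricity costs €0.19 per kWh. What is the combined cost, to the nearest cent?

€20.62

incandescent bulb: Runtime = 24 h × 43 = 1032 h
incandescent bulb: 0.09 kW × 1032 h = 92.88 kWh
ceiling fan: 0.035 kW × 36 h = 1.26 kWh
Wi-Fi router: Runtime = 24 h × 60 = 1440 h
Wi-Fi router: 0.01 kW × 1440 h = 14.4 kWh
Total energy = 108.54 kWh
Cost = 108.54 × €0.19 = €20.62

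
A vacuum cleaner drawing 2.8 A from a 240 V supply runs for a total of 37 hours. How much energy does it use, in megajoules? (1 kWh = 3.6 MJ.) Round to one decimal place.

89.5 MJ

Power = 2.8 A × 240 V = 672 W = 0.672 kW
Energy = 0.672 kW × 37 h = 24.864 kWh
= 24.864 × 3.6 MJ = 89.5 MJ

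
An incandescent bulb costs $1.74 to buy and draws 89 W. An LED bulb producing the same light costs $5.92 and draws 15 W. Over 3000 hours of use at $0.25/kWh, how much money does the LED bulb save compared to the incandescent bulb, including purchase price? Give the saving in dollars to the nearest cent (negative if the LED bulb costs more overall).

incandescent bulb: $1.74 + (89/1000) kW × 3000 h × $0.25 = $1.74 + $66.75 = $68.49
LED bulb: $5.92 + (15/1000) kW × 3000 h × $0.25 = $5.92 + $11.25 = $17.17
Saving = $68.49 − $17.17 = $51.32

$51.32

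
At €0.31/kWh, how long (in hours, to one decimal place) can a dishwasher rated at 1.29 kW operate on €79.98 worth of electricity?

Energy available = €79.98 ÷ €0.31/kWh = 258 kWh
Hours = 258 kWh ÷ 1.29 kW = 200.0 h

200.0 h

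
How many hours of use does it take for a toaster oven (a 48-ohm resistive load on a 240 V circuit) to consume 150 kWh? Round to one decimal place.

125.0 h

Power = V²/R = 240²/48 = 1200 W = 1.2 kW
Hours = 150 kWh ÷ 1.2 kW = 125.0 h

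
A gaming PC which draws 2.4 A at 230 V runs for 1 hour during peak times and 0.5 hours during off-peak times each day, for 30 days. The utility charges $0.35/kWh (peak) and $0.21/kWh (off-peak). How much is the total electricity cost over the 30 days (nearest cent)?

$7.53

Power = 2.4 A × 230 V = 552 W = 0.552 kW
Peak energy = 0.552 kW × 1 h × 30 = 16.56 kWh
Off-peak energy = 0.552 kW × 0.5 h × 30 = 8.28 kWh
Cost = 16.56 × $0.35 + 8.28 × $0.21 = $5.796 + $1.7388 = $7.53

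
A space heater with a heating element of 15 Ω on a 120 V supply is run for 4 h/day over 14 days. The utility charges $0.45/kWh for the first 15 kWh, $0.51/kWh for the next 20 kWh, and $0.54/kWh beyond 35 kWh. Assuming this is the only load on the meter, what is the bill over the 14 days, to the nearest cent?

Power = V²/R = 120²/15 = 960 W = 0.96 kW
Runtime = 4 h/day × 14 days = 56 h
Energy = 0.96 kW × 56 h = 53.76 kWh
Tier 1 (0–15 kWh): 15 × $0.45 = $6.75
Tier 2 (15–35 kWh): 20 × $0.51 = $10.2
Above 35 kWh: 18.76 × $0.54 = $10.1304
Bill = $27.08

$27.08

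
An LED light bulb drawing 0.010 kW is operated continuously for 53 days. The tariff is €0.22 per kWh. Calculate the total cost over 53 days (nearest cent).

€2.80

Runtime = 24 h × 53 = 1272 h
Energy = 0.01 kW × 1272 h = 12.72 kWh
Cost = 12.72 kWh × €0.22/kWh = €2.80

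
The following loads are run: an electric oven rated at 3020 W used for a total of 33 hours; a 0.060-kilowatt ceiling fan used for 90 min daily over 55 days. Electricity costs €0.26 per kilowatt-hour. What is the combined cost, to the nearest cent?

€27.20

electric oven: 3.02 kW × 33 h = 99.66 kWh
ceiling fan: Runtime = 90 min × 55 = 4950 min = 82.5 h
ceiling fan: 0.06 kW × 82.5 h = 4.95 kWh
Total energy = 104.61 kWh
Cost = 104.61 × €0.26 = €27.20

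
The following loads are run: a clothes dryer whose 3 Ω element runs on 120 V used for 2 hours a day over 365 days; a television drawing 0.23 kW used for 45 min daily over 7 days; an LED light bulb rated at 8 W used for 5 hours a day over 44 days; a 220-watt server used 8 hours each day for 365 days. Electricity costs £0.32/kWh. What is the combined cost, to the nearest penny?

£1327.80

clothes dryer: Power = V²/R = 120²/3 = 4800 W = 4.8 kW
clothes dryer: Runtime = 2 h/day × 365 days = 730 h
clothes dryer: 4.8 kW × 730 h = 3504 kWh
television: Runtime = 45 min × 7 = 315 min = 5.25 h
television: 0.23 kW × 5.25 h = 1.2075 kWh
LED light bulb: Runtime = 5 h/day × 44 days = 220 h
LED light bulb: 0.008 kW × 220 h = 1.76 kWh
server: Runtime = 8 h/day × 365 days = 2920 h
server: 0.22 kW × 2920 h = 642.4 kWh
Total energy = 4149.3675 kWh
Cost = 4149.3675 × £0.32 = £1327.80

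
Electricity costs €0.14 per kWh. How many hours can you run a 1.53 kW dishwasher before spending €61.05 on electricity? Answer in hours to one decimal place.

285.0 h

Energy available = €61.05 ÷ €0.14/kWh = 436.0714 kWh
Hours = 436.0714 kWh ÷ 1.53 kW = 285.0 h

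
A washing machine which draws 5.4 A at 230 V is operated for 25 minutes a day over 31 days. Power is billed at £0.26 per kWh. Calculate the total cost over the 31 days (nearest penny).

Power = 5.4 A × 230 V = 1242 W = 1.242 kW
Runtime = 25 min × 31 = 775 min = 12.916666… h
Energy = 1.242 kW × 12.916666… h = 16.0425 kWh
Cost = 16.0425 kWh × £0.26/kWh = £4.17

£4.17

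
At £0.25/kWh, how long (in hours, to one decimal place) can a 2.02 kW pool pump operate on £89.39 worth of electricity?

177.0 h

Energy available = £89.39 ÷ £0.25/kWh = 357.56 kWh
Hours = 357.56 kWh ÷ 2.02 kW = 177.0 h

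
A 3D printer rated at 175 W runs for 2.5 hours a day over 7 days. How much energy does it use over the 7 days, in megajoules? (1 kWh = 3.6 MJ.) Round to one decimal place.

Runtime = 2.5 h/day × 7 days = 17.5 h
Energy = 0.175 kW × 17.5 h = 3.0625 kWh
= 3.0625 × 3.6 MJ = 11.0 MJ

11.0 MJ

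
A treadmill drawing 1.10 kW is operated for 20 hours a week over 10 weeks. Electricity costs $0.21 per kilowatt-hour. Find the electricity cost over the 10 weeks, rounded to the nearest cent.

Runtime = 20 h/week × 10 weeks = 200 h
Energy = 1.1 kW × 200 h = 220 kWh
Cost = 220 kWh × $0.21/kWh = $46.20

$46.20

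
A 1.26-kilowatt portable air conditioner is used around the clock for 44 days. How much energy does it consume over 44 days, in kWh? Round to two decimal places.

Runtime = 24 h × 44 = 1056 h
Energy = 1.26 kW × 1056 h = 1330.56 kWh

1330.56 kWh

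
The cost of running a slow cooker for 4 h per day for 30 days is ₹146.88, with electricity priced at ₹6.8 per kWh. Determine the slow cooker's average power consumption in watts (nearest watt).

Energy = ₹146.88 ÷ ₹6.8/kWh = 21.6 kWh
Runtime = 4 h/day × 30 days = 120 h
Power = 21.6 kWh ÷ 120 h = 0.18 kW = 180 W

180 W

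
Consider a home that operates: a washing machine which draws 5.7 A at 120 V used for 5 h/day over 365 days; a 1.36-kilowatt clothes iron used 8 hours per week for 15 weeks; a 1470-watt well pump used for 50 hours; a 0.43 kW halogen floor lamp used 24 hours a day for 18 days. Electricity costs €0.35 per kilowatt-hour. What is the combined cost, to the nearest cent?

€584.77

washing machine: Power = 5.7 A × 120 V = 684 W = 0.684 kW
washing machine: Runtime = 5 h/day × 365 days = 1825 h
washing machine: 0.684 kW × 1825 h = 1248.3 kWh
clothes iron: Runtime = 8 h/week × 15 weeks = 120 h
clothes iron: 1.36 kW × 120 h = 163.2 kWh
well pump: 1.47 kW × 50 h = 73.5 kWh
halogen floor lamp: Runtime = 24 h × 18 = 432 h
halogen floor lamp: 0.43 kW × 432 h = 185.76 kWh
Total energy = 1670.76 kWh
Cost = 1670.76 × €0.35 = €584.77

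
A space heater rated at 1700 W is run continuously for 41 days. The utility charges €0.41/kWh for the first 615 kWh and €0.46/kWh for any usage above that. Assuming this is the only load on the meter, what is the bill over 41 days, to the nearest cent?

€738.74

Runtime = 24 h × 41 = 984 h
Energy = 1.7 kW × 984 h = 1672.8 kWh
Tier 1 (0–615 kWh): 615 × €0.41 = €252.15
Above 615 kWh: 1057.8 × €0.46 = €486.588
Bill = €738.74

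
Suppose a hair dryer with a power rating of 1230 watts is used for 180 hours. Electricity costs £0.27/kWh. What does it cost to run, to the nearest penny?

£59.78

Energy = 1.23 kW × 180 h = 221.4 kWh
Cost = 221.4 kWh × £0.27/kWh = £59.78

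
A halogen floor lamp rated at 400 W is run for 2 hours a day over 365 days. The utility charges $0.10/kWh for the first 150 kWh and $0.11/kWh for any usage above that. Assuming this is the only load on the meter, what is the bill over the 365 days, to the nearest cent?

$30.62

Runtime = 2 h/day × 365 days = 730 h
Energy = 0.4 kW × 730 h = 292 kWh
Tier 1 (0–150 kWh): 150 × $0.10 = $15
Above 150 kWh: 142 × $0.11 = $15.62
Bill = $30.62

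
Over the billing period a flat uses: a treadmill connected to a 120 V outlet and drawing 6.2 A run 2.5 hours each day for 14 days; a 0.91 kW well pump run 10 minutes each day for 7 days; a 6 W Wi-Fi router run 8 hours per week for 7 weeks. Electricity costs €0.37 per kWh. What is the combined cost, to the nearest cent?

€10.15

treadmill: Power = 6.2 A × 120 V = 744 W = 0.744 kW
treadmill: Runtime = 2.5 h/day × 14 days = 35 h
treadmill: 0.744 kW × 35 h = 26.04 kWh
well pump: Runtime = 10 min × 7 = 70 min = 1.166666… h
well pump: 0.91 kW × 1.166666… h = 1.061666… kWh
Wi-Fi router: Runtime = 8 h/week × 7 weeks = 56 h
Wi-Fi router: 0.006 kW × 56 h = 0.336 kWh
Total energy = 27.437666… kWh
Cost = 27.437666… × €0.37 = €10.15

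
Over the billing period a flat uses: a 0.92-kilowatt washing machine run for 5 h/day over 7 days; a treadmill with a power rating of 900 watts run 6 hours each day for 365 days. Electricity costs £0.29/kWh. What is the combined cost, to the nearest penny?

washing machine: Runtime = 5 h/day × 7 days = 35 h
washing machine: 0.92 kW × 35 h = 32.2 kWh
treadmill: Runtime = 6 h/day × 365 days = 2190 h
treadmill: 0.9 kW × 2190 h = 1971 kWh
Total energy = 2003.2 kWh
Cost = 2003.2 × £0.29 = £580.93

£580.93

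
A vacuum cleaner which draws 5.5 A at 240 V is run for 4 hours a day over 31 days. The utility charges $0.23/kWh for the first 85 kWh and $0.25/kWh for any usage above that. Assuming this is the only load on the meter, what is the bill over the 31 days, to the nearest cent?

$39.22

Power = 5.5 A × 240 V = 1320 W = 1.32 kW
Runtime = 4 h/day × 31 days = 124 h
Energy = 1.32 kW × 124 h = 163.68 kWh
Tier 1 (0–85 kWh): 85 × $0.23 = $19.55
Above 85 kWh: 78.68 × $0.25 = $19.67
Bill = $39.22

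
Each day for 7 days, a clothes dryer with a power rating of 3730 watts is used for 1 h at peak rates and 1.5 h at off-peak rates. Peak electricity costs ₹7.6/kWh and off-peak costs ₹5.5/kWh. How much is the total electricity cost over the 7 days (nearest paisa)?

₹413.84

Peak energy = 3.73 kW × 1 h × 7 = 26.11 kWh
Off-peak energy = 3.73 kW × 1.5 h × 7 = 39.165 kWh
Cost = 26.11 × ₹7.6 + 39.165 × ₹5.5 = ₹198.436 + ₹215.4075 = ₹413.84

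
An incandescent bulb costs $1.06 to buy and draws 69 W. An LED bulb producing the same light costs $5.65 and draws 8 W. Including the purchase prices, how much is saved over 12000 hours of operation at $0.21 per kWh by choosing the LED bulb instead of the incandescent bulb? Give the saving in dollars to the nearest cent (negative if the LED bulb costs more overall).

incandescent bulb: $1.06 + (69/1000) kW × 12000 h × $0.21 = $1.06 + $173.88 = $174.94
LED bulb: $5.65 + (8/1000) kW × 12000 h × $0.21 = $5.65 + $20.16 = $25.81
Saving = $174.94 − $25.81 = $149.13

$149.13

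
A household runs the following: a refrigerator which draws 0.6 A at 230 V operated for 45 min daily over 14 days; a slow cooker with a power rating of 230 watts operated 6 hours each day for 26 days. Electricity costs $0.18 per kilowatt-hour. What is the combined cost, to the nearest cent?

refrigerator: Power = 0.6 A × 230 V = 138 W = 0.138 kW
refrigerator: Runtime = 45 min × 14 = 630 min = 10.5 h
refrigerator: 0.138 kW × 10.5 h = 1.449 kWh
slow cooker: Runtime = 6 h/day × 26 days = 156 h
slow cooker: 0.23 kW × 156 h = 35.88 kWh
Total energy = 37.329 kWh
Cost = 37.329 × $0.18 = $6.72

$6.72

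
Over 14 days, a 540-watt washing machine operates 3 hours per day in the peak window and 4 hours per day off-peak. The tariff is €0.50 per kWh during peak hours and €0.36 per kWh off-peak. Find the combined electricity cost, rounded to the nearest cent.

Peak energy = 0.54 kW × 3 h × 14 = 22.68 kWh
Off-peak energy = 0.54 kW × 4 h × 14 = 30.24 kWh
Cost = 22.68 × €0.50 + 30.24 × €0.36 = €11.34 + €10.8864 = €22.23

€22.23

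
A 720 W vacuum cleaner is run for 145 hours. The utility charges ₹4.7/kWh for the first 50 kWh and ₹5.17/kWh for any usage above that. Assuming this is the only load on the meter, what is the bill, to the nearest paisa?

₹516.25

Energy = 0.72 kW × 145 h = 104.4 kWh
Tier 1 (0–50 kWh): 50 × ₹4.7 = ₹235
Above 50 kWh: 54.4 × ₹5.17 = ₹281.248
Bill = ₹516.25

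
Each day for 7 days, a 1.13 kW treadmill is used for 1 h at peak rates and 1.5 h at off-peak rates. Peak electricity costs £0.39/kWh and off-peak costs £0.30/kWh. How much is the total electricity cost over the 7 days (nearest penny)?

£6.64

Peak energy = 1.13 kW × 1 h × 7 = 7.91 kWh
Off-peak energy = 1.13 kW × 1.5 h × 7 = 11.865 kWh
Cost = 7.91 × £0.39 + 11.865 × £0.30 = £3.0849 + £3.5595 = £6.64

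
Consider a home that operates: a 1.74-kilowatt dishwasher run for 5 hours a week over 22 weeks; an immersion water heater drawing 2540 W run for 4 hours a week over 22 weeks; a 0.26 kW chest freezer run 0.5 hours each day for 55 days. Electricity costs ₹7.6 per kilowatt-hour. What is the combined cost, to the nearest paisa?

dishwasher: Runtime = 5 h/week × 22 weeks = 110 h
dishwasher: 1.74 kW × 110 h = 191.4 kWh
immersion water heater: Runtime = 4 h/week × 22 weeks = 88 h
immersion water heater: 2.54 kW × 88 h = 223.52 kWh
chest freezer: Runtime = 0.5 h/day × 55 days = 27.5 h
chest freezer: 0.26 kW × 27.5 h = 7.15 kWh
Total energy = 422.07 kWh
Cost = 422.07 × ₹7.6 = ₹3207.73

₹3207.73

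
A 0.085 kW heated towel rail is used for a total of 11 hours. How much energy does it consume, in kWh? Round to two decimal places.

Energy = 0.085 kW × 11 h = 0.935 kWh ≈ 0.94 kWh

0.94 kWh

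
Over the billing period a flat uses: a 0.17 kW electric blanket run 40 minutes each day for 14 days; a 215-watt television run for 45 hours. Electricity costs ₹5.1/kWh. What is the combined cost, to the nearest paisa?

electric blanket: Runtime = 40 min × 14 = 560 min = 9.333333… h
electric blanket: 0.17 kW × 9.333333… h = 1.586666… kWh
television: 0.215 kW × 45 h = 9.675 kWh
Total energy = 11.261666… kWh
Cost = 11.261666… × ₹5.1 = ₹57.43

₹57.43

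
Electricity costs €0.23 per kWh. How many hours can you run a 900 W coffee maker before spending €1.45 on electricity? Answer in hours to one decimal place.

7.0 h

Energy available = €1.45 ÷ €0.23/kWh = 6.3043 kWh
Hours = 6.3043 kWh ÷ 0.9 kW = 7.0 h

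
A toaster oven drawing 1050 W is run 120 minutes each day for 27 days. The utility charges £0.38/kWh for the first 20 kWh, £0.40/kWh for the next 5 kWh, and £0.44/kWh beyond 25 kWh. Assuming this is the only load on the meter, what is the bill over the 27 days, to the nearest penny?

Runtime = 120 min × 27 = 3240 min = 54 h
Energy = 1.05 kW × 54 h = 56.7 kWh
Tier 1 (0–20 kWh): 20 × £0.38 = £7.6
Tier 2 (20–25 kWh): 5 × £0.40 = £2
Above 25 kWh: 31.7 × £0.44 = £13.948
Bill = £23.55

£23.55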